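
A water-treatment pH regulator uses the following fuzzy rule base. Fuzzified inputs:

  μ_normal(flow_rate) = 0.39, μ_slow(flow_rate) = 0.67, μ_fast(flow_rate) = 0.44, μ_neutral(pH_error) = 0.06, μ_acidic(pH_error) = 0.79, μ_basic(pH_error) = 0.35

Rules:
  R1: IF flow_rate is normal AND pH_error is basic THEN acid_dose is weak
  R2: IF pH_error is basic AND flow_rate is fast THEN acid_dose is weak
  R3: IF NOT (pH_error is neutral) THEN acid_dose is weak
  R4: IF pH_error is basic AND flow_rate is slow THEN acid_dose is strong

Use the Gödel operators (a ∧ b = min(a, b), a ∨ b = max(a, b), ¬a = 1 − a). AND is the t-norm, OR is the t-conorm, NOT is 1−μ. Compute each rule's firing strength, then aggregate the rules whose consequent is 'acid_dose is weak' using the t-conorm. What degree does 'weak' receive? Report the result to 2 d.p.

0.94

R1: normal=0.39, basic=0.35; AND[min(a, b)] → w = 0.35
R2: basic=0.35, fast=0.44; AND[min(a, b)] → w = 0.35
R3: ¬neutral=1−0.06=0.94 → w = 0.94
R4: basic=0.35, slow=0.67; AND[min(a, b)] → w = 0.35
Rules with consequent 'weak': {R1, R2, R3} → strengths 0.35, 0.35, 0.94
Aggregate via t-conorm [max(a, b)]: 0.94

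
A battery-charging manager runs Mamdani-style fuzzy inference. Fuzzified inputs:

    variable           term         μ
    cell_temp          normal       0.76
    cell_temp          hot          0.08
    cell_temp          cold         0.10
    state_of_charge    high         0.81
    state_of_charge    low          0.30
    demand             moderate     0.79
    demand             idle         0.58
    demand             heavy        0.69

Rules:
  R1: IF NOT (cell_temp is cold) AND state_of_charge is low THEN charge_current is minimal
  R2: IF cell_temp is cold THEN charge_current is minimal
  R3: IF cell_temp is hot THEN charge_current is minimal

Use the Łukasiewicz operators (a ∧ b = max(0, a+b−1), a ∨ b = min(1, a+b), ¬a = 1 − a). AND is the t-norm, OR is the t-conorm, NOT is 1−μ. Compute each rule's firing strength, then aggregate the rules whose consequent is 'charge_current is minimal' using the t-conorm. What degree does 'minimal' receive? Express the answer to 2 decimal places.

R1: ¬cold=1−0.10=0.90, low=0.30; AND[max(0, a+b−1)] → w = 0.20
R2: cold=0.10 → w = 0.10
R3: hot=0.08 → w = 0.08
Rules with consequent 'minimal': {R1, R2, R3} → strengths 0.20, 0.10, 0.08
Aggregate via t-conorm [min(1, a+b)]: 0.38

0.38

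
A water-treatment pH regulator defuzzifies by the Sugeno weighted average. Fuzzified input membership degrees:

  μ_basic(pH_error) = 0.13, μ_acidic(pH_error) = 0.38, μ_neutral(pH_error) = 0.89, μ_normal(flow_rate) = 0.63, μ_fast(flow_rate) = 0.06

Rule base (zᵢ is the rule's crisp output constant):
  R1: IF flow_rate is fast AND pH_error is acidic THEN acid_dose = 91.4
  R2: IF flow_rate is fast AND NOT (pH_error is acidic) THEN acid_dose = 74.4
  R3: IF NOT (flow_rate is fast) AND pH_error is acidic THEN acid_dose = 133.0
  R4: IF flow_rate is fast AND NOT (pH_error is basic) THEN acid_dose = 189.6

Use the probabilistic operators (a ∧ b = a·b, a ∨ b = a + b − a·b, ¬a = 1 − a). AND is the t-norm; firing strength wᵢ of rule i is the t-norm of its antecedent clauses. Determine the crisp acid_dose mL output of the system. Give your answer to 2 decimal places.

132.63

R1 (z=91.4): fast=0.06, acidic=0.38; AND[a·b] → w = 0.0228
R2 (z=74.4): fast=0.06, ¬acidic=1−0.38=0.62; AND[a·b] → w = 0.0372
R3 (z=133.0): ¬fast=1−0.06=0.94, acidic=0.38; AND[a·b] → w = 0.3572
R4 (z=189.6): fast=0.06, ¬basic=1−0.13=0.87; AND[a·b] → w = 0.0522
Weighted average = (0.0228·91.4 + 0.0372·74.4 + 0.3572·133.0 + 0.0522·189.6) / (0.0228 + 0.0372 + 0.3572 + 0.0522)
  = 62.2563 / 0.4694 = 132.63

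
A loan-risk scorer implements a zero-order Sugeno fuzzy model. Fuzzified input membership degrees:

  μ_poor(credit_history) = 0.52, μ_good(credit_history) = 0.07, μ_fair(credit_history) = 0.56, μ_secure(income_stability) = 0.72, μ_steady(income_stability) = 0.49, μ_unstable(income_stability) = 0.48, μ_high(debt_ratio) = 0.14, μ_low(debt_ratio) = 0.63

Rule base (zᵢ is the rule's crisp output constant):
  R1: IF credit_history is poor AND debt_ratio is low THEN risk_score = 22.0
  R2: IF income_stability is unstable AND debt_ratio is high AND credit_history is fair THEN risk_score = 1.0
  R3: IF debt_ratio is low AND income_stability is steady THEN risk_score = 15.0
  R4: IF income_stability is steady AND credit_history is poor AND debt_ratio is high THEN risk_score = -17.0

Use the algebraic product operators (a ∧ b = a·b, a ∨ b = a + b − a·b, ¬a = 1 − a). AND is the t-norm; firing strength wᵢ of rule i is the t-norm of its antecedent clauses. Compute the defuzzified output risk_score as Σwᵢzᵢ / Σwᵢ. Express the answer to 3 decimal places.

15.881

R1 (z=22.0): poor=0.52, low=0.63; AND[a·b] → w = 0.3276
R2 (z=1.0): unstable=0.48, high=0.14, fair=0.56; AND[a·b] → w = 0.0376
R3 (z=15.0): low=0.63, steady=0.49; AND[a·b] → w = 0.3087
R4 (z=-17.0): steady=0.49, poor=0.52, high=0.14; AND[a·b] → w = 0.0357
Weighted average = (0.3276·22.0 + 0.0376·1.0 + 0.3087·15.0 + 0.0357·-17.0) / (0.3276 + 0.0376 + 0.3087 + 0.0357)
  = 11.2689 / 0.7096 = 15.881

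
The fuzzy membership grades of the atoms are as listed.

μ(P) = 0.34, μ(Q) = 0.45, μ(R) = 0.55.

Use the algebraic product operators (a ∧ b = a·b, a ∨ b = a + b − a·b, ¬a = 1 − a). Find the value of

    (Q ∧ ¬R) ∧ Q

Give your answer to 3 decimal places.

¬R = 1 − 0.5500 = 0.4500
Q ∧ ¬R = a·b on (0.4500, 0.4500) = 0.2025
(Q ∧ ¬R) ∧ Q = a·b on (0.2025, 0.4500) = 0.0911

0.091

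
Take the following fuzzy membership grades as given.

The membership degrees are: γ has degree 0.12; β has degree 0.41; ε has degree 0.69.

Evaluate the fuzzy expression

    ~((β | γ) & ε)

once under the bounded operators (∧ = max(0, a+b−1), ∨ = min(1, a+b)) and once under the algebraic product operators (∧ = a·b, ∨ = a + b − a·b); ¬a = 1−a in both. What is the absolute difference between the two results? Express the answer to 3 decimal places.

Under bounded:
  β | γ = min(1, a+b) on (0.41, 0.12) = 0.53
  (β | γ) & ε = max(0, a+b−1) on (0.53, 0.69) = 0.22
  ~((β | γ) & ε) = 1 − 0.22 = 0.78
  → value = 0.7800
Under algebraic product:
  β | γ = a + b − a·b on (0.4100, 0.1200) = 0.4808
  (β | γ) & ε = a·b on (0.4808, 0.6900) = 0.3318
  ~((β | γ) & ε) = 1 − 0.3318 = 0.6682
  → value = 0.6682
|0.7800 − 0.6682| = 0.112

0.112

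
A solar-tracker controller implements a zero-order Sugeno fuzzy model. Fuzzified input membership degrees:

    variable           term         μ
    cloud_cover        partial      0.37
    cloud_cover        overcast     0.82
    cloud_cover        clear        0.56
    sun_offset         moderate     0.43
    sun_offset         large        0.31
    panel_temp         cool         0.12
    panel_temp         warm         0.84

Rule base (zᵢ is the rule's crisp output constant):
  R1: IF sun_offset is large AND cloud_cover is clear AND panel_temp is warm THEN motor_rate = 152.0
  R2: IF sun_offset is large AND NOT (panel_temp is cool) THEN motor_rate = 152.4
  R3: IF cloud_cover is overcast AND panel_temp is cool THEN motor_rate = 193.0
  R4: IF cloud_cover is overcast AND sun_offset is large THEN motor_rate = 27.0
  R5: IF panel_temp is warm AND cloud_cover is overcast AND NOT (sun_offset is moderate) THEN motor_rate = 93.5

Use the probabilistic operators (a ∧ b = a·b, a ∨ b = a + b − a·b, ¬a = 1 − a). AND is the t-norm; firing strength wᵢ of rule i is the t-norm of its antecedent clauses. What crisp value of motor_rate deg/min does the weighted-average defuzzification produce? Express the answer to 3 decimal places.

108.524

R1 (z=152.0): large=0.31, clear=0.56, warm=0.84; AND[a·b] → w = 0.1458
R2 (z=152.4): large=0.31, ¬cool=1−0.12=0.88; AND[a·b] → w = 0.2728
R3 (z=193.0): overcast=0.82, cool=0.12; AND[a·b] → w = 0.0984
R4 (z=27.0): overcast=0.82, large=0.31; AND[a·b] → w = 0.2542
R5 (z=93.5): warm=0.84, overcast=0.82, ¬moderate=1−0.43=0.57; AND[a·b] → w = 0.3926
Weighted average = (0.1458·152.0 + 0.2728·152.4 + 0.0984·193.0 + 0.2542·27.0 + 0.3926·93.5) / (0.1458 + 0.2728 + 0.0984 + 0.2542 + 0.3926)
  = 126.3042 / 1.1638 = 108.524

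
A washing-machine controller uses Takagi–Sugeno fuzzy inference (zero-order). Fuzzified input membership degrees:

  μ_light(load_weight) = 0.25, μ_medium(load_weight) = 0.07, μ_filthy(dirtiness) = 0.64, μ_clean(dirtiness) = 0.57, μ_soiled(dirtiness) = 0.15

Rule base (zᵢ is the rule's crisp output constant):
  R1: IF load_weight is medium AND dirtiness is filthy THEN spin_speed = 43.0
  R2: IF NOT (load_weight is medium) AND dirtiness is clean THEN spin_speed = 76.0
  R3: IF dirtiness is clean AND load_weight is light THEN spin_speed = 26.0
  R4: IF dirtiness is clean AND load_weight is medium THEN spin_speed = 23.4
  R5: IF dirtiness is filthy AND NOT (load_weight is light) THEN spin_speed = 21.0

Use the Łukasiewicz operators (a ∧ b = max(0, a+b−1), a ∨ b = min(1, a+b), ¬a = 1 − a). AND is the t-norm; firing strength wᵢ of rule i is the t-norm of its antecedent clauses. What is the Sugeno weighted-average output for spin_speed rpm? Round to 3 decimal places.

51.899

R1 (z=43.0): medium=0.07, filthy=0.64; AND[max(0, a+b−1)] → w = 0.00
R2 (z=76.0): ¬medium=1−0.07=0.93, clean=0.57; AND[max(0, a+b−1)] → w = 0.50
R3 (z=26.0): clean=0.57, light=0.25; AND[max(0, a+b−1)] → w = 0.00
R4 (z=23.4): clean=0.57, medium=0.07; AND[max(0, a+b−1)] → w = 0.00
R5 (z=21.0): filthy=0.64, ¬light=1−0.25=0.75; AND[max(0, a+b−1)] → w = 0.39
Weighted average = (0.00·43.0 + 0.50·76.0 + 0.00·26.0 + 0.00·23.4 + 0.39·21.0) / (0.00 + 0.50 + 0.00 + 0.00 + 0.39)
  = 46.1900 / 0.8900 = 51.899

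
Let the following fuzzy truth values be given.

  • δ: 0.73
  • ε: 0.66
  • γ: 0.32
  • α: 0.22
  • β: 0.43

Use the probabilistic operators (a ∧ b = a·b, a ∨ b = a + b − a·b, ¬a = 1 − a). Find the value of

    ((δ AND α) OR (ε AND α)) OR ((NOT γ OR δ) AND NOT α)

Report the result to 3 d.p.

δ AND α = a·b on (0.7300, 0.2200) = 0.1606
ε AND α = a·b on (0.6600, 0.2200) = 0.1452
(δ AND α) OR (ε AND α) = a + b − a·b on (0.1606, 0.1452) = 0.2825
NOT γ = 1 − 0.3200 = 0.6800
NOT γ OR δ = a + b − a·b on (0.6800, 0.7300) = 0.9136
NOT α = 1 − 0.2200 = 0.7800
(NOT γ OR δ) AND NOT α = a·b on (0.9136, 0.7800) = 0.7126
((δ AND α) OR (ε AND α)) OR ((NOT γ OR δ) AND NOT α) = a + b − a·b on (0.2825, 0.7126) = 0.7938

0.794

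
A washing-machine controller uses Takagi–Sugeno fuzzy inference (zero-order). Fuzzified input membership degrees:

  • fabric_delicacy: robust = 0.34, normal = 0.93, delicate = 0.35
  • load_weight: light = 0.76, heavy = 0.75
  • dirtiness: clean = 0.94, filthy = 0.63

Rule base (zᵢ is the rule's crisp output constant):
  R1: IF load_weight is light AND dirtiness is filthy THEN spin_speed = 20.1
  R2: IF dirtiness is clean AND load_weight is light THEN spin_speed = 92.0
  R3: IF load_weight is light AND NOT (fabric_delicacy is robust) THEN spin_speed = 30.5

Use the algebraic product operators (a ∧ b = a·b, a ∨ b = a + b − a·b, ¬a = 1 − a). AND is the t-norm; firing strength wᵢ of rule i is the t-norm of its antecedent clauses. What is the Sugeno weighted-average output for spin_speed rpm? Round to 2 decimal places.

53.49

R1 (z=20.1): light=0.76, filthy=0.63; AND[a·b] → w = 0.4788
R2 (z=92.0): clean=0.94, light=0.76; AND[a·b] → w = 0.7144
R3 (z=30.5): light=0.76, ¬robust=1−0.34=0.66; AND[a·b] → w = 0.5016
Weighted average = (0.4788·20.1 + 0.7144·92.0 + 0.5016·30.5) / (0.4788 + 0.7144 + 0.5016)
  = 90.6475 / 1.6948 = 53.49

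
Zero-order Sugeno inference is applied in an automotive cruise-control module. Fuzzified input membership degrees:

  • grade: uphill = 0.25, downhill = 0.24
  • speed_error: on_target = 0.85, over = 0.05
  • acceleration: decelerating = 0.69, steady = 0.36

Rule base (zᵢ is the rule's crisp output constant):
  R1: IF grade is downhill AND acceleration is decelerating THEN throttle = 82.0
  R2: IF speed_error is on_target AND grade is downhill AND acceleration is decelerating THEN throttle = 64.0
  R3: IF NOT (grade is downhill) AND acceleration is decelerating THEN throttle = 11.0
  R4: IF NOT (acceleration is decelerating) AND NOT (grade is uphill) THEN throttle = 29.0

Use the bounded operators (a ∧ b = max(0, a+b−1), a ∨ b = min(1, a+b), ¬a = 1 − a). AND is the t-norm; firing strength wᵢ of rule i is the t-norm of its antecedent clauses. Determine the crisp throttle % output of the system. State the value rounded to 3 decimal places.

R1 (z=82.0): downhill=0.24, decelerating=0.69; AND[max(0, a+b−1)] → w = 0.00
R2 (z=64.0): on_target=0.85, downhill=0.24, decelerating=0.69; AND[max(0, a+b−1)] → w = 0.00
R3 (z=11.0): ¬downhill=1−0.24=0.76, decelerating=0.69; AND[max(0, a+b−1)] → w = 0.45
R4 (z=29.0): ¬decelerating=1−0.69=0.31, ¬uphill=1−0.25=0.75; AND[max(0, a+b−1)] → w = 0.06
Weighted average = (0.00·82.0 + 0.00·64.0 + 0.45·11.0 + 0.06·29.0) / (0.00 + 0.00 + 0.45 + 0.06)
  = 6.6900 / 0.5100 = 13.118

13.118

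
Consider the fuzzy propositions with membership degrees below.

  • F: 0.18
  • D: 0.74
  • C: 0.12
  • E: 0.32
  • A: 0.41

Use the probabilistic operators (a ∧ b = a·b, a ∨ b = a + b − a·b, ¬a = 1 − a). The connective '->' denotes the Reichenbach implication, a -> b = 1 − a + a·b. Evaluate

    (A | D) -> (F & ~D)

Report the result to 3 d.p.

0.193

A | D = a + b − a·b on (0.4100, 0.7400) = 0.8466
~D = 1 − 0.7400 = 0.2600
F & ~D = a·b on (0.1800, 0.2600) = 0.0468
(A | D) -> (F & ~D)  [Reichenbach: 1 − a + a·b] with a=0.8466, b=0.0468 → 0.1930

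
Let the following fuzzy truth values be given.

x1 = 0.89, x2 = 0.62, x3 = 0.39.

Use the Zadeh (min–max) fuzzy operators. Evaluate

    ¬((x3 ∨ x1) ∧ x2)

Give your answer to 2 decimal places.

0.38

x3 ∨ x1 = max(a, b) on (0.39, 0.89) = 0.89
(x3 ∨ x1) ∧ x2 = min(a, b) on (0.89, 0.62) = 0.62
¬((x3 ∨ x1) ∧ x2) = 1 − 0.62 = 0.38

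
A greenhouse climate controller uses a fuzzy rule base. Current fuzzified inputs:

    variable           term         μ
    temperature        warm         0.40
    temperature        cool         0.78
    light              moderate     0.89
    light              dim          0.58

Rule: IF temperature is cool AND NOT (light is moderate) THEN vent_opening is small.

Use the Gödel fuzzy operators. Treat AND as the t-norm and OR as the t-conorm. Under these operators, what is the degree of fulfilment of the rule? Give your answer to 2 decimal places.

firing strength: cool=0.78, ¬moderate=1−0.89=0.11; AND[min(a, b)] → w = 0.11

0.11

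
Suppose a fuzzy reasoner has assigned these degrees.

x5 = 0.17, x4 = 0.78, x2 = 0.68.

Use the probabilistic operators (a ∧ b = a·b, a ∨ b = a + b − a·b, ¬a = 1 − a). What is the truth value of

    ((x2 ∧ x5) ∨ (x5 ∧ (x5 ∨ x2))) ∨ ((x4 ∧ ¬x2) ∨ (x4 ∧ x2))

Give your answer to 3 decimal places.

0.727

x2 ∧ x5 = a·b on (0.6800, 0.1700) = 0.1156
x5 ∨ x2 = a + b − a·b on (0.1700, 0.6800) = 0.7344
x5 ∧ (x5 ∨ x2) = a·b on (0.1700, 0.7344) = 0.1248
(x2 ∧ x5) ∨ (x5 ∧ (x5 ∨ x2)) = a + b − a·b on (0.1156, 0.1248) = 0.2260
¬x2 = 1 − 0.6800 = 0.3200
x4 ∧ ¬x2 = a·b on (0.7800, 0.3200) = 0.2496
x4 ∧ x2 = a·b on (0.7800, 0.6800) = 0.5304
(x4 ∧ ¬x2) ∨ (x4 ∧ x2) = a + b − a·b on (0.2496, 0.5304) = 0.6476
((x2 ∧ x5) ∨ (x5 ∧ (x5 ∨ x2))) ∨ ((x4 ∧ ¬x2) ∨ (x4 ∧ x2)) = a + b − a·b on (0.2260, 0.6476) = 0.7273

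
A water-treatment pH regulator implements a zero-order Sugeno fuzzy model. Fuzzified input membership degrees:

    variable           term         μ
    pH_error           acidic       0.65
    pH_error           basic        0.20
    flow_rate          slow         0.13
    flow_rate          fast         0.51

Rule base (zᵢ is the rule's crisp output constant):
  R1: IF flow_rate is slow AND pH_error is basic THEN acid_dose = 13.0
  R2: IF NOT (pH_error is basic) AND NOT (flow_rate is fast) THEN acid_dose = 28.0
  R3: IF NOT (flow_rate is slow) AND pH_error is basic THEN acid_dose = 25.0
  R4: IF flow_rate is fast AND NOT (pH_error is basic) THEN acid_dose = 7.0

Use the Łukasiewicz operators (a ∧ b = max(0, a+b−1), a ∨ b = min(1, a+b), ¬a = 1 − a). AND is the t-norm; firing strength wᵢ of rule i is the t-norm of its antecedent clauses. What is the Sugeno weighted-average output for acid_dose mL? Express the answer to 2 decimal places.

R1 (z=13.0): slow=0.13, basic=0.20; AND[max(0, a+b−1)] → w = 0.00
R2 (z=28.0): ¬basic=1−0.20=0.80, ¬fast=1−0.51=0.49; AND[max(0, a+b−1)] → w = 0.29
R3 (z=25.0): ¬slow=1−0.13=0.87, basic=0.20; AND[max(0, a+b−1)] → w = 0.07
R4 (z=7.0): fast=0.51, ¬basic=1−0.20=0.80; AND[max(0, a+b−1)] → w = 0.31
Weighted average = (0.00·13.0 + 0.29·28.0 + 0.07·25.0 + 0.31·7.0) / (0.00 + 0.29 + 0.07 + 0.31)
  = 12.0400 / 0.6700 = 17.97

17.97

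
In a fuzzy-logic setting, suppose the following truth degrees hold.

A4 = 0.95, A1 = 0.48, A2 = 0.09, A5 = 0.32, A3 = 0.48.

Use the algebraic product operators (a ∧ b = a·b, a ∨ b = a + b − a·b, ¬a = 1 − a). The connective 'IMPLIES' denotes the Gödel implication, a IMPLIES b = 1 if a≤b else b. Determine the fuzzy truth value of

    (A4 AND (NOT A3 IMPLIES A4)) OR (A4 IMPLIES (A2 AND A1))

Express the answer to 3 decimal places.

0.952

NOT A3 = 1 − 0.4800 = 0.5200
NOT A3 IMPLIES A4  [Gödel: 1 if a≤b else b] with a=0.5200, b=0.9500 → 1.0000
A4 AND (NOT A3 IMPLIES A4) = a·b on (0.9500, 1.0000) = 0.9500
A2 AND A1 = a·b on (0.0900, 0.4800) = 0.0432
A4 IMPLIES (A2 AND A1)  [Gödel: 1 if a≤b else b] with a=0.9500, b=0.0432 → 0.0432
(A4 AND (NOT A3 IMPLIES A4)) OR (A4 IMPLIES (A2 AND A1)) = a + b − a·b on (0.9500, 0.0432) = 0.9522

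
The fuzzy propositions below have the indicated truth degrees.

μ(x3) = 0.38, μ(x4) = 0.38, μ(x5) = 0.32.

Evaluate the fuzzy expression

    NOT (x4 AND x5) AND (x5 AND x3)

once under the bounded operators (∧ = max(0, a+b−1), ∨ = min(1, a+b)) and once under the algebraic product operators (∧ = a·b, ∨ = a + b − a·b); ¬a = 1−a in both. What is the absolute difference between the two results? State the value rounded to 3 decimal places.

Under bounded:
  x4 AND x5 = max(0, a+b−1) on (0.38, 0.32) = 0.00
  NOT (x4 AND x5) = 1 − 0.00 = 1.00
  x5 AND x3 = max(0, a+b−1) on (0.32, 0.38) = 0.00
  NOT (x4 AND x5) AND (x5 AND x3) = max(0, a+b−1) on (1.00, 0.00) = 0.00
  → value = 0.0000
Under algebraic product:
  x4 AND x5 = a·b on (0.3800, 0.3200) = 0.1216
  NOT (x4 AND x5) = 1 − 0.1216 = 0.8784
  x5 AND x3 = a·b on (0.3200, 0.3800) = 0.1216
  NOT (x4 AND x5) AND (x5 AND x3) = a·b on (0.8784, 0.1216) = 0.1068
  → value = 0.1068
|0.0000 − 0.1068| = 0.107

0.107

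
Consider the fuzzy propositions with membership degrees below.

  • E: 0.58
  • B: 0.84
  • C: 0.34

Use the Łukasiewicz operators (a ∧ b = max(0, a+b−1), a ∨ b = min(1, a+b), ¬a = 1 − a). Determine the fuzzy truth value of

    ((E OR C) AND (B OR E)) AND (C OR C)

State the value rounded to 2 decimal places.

E OR C = min(1, a+b) on (0.58, 0.34) = 0.92
B OR E = min(1, a+b) on (0.84, 0.58) = 1.00
(E OR C) AND (B OR E) = max(0, a+b−1) on (0.92, 1.00) = 0.92
C OR C = min(1, a+b) on (0.34, 0.34) = 0.68
((E OR C) AND (B OR E)) AND (C OR C) = max(0, a+b−1) on (0.92, 0.68) = 0.60

0.60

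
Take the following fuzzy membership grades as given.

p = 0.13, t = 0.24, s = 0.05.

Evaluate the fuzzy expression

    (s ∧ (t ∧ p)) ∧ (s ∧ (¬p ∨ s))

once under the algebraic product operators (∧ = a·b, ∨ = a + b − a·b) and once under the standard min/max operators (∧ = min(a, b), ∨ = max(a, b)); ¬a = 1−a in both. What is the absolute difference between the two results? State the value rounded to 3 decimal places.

Under algebraic product:
  t ∧ p = a·b on (0.2400, 0.1300) = 0.0312
  s ∧ (t ∧ p) = a·b on (0.0500, 0.0312) = 0.0016
  ¬p = 1 − 0.1300 = 0.8700
  ¬p ∨ s = a + b − a·b on (0.8700, 0.0500) = 0.8765
  s ∧ (¬p ∨ s) = a·b on (0.0500, 0.8765) = 0.0438
  (s ∧ (t ∧ p)) ∧ (s ∧ (¬p ∨ s)) = a·b on (0.0016, 0.0438) = 0.0001
  → value = 0.0001
Under standard min/max:
  t ∧ p = min(a, b) on (0.24, 0.13) = 0.13
  s ∧ (t ∧ p) = min(a, b) on (0.05, 0.13) = 0.05
  ¬p = 1 − 0.13 = 0.87
  ¬p ∨ s = max(a, b) on (0.87, 0.05) = 0.87
  s ∧ (¬p ∨ s) = min(a, b) on (0.05, 0.87) = 0.05
  (s ∧ (t ∧ p)) ∧ (s ∧ (¬p ∨ s)) = min(a, b) on (0.05, 0.05) = 0.05
  → value = 0.0500
|0.0001 − 0.0500| = 0.050

0.050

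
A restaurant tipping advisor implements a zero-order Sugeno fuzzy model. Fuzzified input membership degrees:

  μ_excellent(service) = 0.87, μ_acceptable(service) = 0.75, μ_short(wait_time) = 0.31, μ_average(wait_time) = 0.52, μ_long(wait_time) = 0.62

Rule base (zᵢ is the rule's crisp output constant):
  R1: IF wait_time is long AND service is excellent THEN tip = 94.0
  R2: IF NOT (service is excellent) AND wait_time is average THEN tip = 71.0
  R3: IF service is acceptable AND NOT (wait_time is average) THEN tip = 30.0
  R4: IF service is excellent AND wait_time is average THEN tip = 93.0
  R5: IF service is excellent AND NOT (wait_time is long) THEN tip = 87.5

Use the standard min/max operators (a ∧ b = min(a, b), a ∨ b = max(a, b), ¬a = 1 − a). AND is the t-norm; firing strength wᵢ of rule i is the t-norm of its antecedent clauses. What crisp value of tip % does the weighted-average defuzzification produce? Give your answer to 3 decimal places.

76.770

R1 (z=94.0): long=0.62, excellent=0.87; AND[min(a, b)] → w = 0.62
R2 (z=71.0): ¬excellent=1−0.87=0.13, average=0.52; AND[min(a, b)] → w = 0.13
R3 (z=30.0): acceptable=0.75, ¬average=1−0.52=0.48; AND[min(a, b)] → w = 0.48
R4 (z=93.0): excellent=0.87, average=0.52; AND[min(a, b)] → w = 0.52
R5 (z=87.5): excellent=0.87, ¬long=1−0.62=0.38; AND[min(a, b)] → w = 0.38
Weighted average = (0.62·94.0 + 0.13·71.0 + 0.48·30.0 + 0.52·93.0 + 0.38·87.5) / (0.62 + 0.13 + 0.48 + 0.52 + 0.38)
  = 163.5200 / 2.1300 = 76.770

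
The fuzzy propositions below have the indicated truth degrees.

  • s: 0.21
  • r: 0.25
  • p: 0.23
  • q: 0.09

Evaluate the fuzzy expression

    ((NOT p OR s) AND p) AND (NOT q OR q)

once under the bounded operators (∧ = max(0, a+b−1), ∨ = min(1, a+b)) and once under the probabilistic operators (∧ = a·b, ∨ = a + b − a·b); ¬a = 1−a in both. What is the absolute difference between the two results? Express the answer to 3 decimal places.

0.037

Under bounded:
  NOT p = 1 − 0.23 = 0.77
  NOT p OR s = min(1, a+b) on (0.77, 0.21) = 0.98
  (NOT p OR s) AND p = max(0, a+b−1) on (0.98, 0.23) = 0.21
  NOT q = 1 − 0.09 = 0.91
  NOT q OR q = min(1, a+b) on (0.91, 0.09) = 1.00
  ((NOT p OR s) AND p) AND (NOT q OR q) = max(0, a+b−1) on (0.21, 1.00) = 0.21
  → value = 0.2100
Under probabilistic:
  NOT p = 1 − 0.2300 = 0.7700
  NOT p OR s = a + b − a·b on (0.7700, 0.2100) = 0.8183
  (NOT p OR s) AND p = a·b on (0.8183, 0.2300) = 0.1882
  NOT q = 1 − 0.0900 = 0.9100
  NOT q OR q = a + b − a·b on (0.9100, 0.0900) = 0.9181
  ((NOT p OR s) AND p) AND (NOT q OR q) = a·b on (0.1882, 0.9181) = 0.1728
  → value = 0.1728
|0.2100 − 0.1728| = 0.037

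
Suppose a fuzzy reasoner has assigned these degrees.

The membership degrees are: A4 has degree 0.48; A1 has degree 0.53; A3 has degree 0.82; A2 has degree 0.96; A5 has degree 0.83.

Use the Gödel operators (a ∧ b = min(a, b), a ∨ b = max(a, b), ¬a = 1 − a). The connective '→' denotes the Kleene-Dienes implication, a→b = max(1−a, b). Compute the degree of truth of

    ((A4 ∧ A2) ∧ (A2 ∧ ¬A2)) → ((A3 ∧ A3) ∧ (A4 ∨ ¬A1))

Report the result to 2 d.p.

0.96

A4 ∧ A2 = min(a, b) on (0.48, 0.96) = 0.48
¬A2 = 1 − 0.96 = 0.04
A2 ∧ ¬A2 = min(a, b) on (0.96, 0.04) = 0.04
(A4 ∧ A2) ∧ (A2 ∧ ¬A2) = min(a, b) on (0.48, 0.04) = 0.04
A3 ∧ A3 = min(a, b) on (0.82, 0.82) = 0.82
¬A1 = 1 − 0.53 = 0.47
A4 ∨ ¬A1 = max(a, b) on (0.48, 0.47) = 0.48
(A3 ∧ A3) ∧ (A4 ∨ ¬A1) = min(a, b) on (0.82, 0.48) = 0.48
((A4 ∧ A2) ∧ (A2 ∧ ¬A2)) → ((A3 ∧ A3) ∧ (A4 ∨ ¬A1))  [Kleene-Dienes: max(1−a, b)] with a=0.04, b=0.48 → 0.96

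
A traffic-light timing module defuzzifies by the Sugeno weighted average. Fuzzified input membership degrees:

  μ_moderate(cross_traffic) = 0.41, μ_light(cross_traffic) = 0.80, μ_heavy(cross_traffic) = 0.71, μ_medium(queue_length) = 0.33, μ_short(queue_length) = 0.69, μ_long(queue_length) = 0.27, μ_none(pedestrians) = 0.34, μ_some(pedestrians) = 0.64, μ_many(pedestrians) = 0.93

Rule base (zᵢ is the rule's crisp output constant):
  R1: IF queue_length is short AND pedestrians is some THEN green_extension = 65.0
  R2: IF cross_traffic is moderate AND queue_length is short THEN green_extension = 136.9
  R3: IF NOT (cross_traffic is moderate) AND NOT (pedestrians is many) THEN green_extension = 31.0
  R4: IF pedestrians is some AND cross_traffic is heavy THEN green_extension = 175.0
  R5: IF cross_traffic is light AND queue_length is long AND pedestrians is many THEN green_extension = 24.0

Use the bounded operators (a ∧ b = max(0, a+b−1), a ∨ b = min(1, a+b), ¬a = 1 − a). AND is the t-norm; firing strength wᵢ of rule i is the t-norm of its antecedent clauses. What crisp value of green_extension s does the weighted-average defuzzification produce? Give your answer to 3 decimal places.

R1 (z=65.0): short=0.69, some=0.64; AND[max(0, a+b−1)] → w = 0.33
R2 (z=136.9): moderate=0.41, short=0.69; AND[max(0, a+b−1)] → w = 0.10
R3 (z=31.0): ¬moderate=1−0.41=0.59, ¬many=1−0.93=0.07; AND[max(0, a+b−1)] → w = 0.00
R4 (z=175.0): some=0.64, heavy=0.71; AND[max(0, a+b−1)] → w = 0.35
R5 (z=24.0): light=0.80, long=0.27, many=0.93; AND[max(0, a+b−1)] → w = 0.00
Weighted average = (0.33·65.0 + 0.10·136.9 + 0.00·31.0 + 0.35·175.0 + 0.00·24.0) / (0.33 + 0.10 + 0.00 + 0.35 + 0.00)
  = 96.3900 / 0.7800 = 123.577

123.577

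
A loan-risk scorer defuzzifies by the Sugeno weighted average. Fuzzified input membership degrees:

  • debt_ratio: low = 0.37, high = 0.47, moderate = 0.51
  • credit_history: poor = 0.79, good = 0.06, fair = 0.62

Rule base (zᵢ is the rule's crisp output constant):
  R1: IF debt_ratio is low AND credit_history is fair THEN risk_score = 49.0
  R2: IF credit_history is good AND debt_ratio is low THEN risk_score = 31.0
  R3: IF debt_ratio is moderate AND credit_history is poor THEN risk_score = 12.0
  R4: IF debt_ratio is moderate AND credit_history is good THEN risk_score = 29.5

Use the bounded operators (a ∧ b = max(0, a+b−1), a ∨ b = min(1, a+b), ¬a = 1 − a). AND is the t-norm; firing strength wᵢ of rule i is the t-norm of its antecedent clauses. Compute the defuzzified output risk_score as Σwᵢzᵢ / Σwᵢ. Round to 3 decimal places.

12.000

R1 (z=49.0): low=0.37, fair=0.62; AND[max(0, a+b−1)] → w = 0.00
R2 (z=31.0): good=0.06, low=0.37; AND[max(0, a+b−1)] → w = 0.00
R3 (z=12.0): moderate=0.51, poor=0.79; AND[max(0, a+b−1)] → w = 0.30
R4 (z=29.5): moderate=0.51, good=0.06; AND[max(0, a+b−1)] → w = 0.00
Weighted average = (0.00·49.0 + 0.00·31.0 + 0.30·12.0 + 0.00·29.5) / (0.00 + 0.00 + 0.30 + 0.00)
  = 3.6000 / 0.3000 = 12.000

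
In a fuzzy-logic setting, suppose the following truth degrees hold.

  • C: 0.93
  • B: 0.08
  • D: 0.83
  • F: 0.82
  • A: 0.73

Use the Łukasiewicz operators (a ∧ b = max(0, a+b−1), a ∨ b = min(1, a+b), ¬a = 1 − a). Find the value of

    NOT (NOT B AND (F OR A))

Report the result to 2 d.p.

0.08

NOT B = 1 − 0.08 = 0.92
F OR A = min(1, a+b) on (0.82, 0.73) = 1.00
NOT B AND (F OR A) = max(0, a+b−1) on (0.92, 1.00) = 0.92
NOT (NOT B AND (F OR A)) = 1 − 0.92 = 0.08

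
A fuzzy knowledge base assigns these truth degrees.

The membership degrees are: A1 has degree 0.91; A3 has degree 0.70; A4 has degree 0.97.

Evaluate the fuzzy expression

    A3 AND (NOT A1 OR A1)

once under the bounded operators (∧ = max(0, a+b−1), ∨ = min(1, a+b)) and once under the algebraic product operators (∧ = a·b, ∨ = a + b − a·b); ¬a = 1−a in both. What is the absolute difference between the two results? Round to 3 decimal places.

0.057

Under bounded:
  NOT A1 = 1 − 0.91 = 0.09
  NOT A1 OR A1 = min(1, a+b) on (0.09, 0.91) = 1.00
  A3 AND (NOT A1 OR A1) = max(0, a+b−1) on (0.70, 1.00) = 0.70
  → value = 0.7000
Under algebraic product:
  NOT A1 = 1 − 0.9100 = 0.0900
  NOT A1 OR A1 = a + b − a·b on (0.0900, 0.9100) = 0.9181
  A3 AND (NOT A1 OR A1) = a·b on (0.7000, 0.9181) = 0.6427
  → value = 0.6427
|0.7000 − 0.6427| = 0.057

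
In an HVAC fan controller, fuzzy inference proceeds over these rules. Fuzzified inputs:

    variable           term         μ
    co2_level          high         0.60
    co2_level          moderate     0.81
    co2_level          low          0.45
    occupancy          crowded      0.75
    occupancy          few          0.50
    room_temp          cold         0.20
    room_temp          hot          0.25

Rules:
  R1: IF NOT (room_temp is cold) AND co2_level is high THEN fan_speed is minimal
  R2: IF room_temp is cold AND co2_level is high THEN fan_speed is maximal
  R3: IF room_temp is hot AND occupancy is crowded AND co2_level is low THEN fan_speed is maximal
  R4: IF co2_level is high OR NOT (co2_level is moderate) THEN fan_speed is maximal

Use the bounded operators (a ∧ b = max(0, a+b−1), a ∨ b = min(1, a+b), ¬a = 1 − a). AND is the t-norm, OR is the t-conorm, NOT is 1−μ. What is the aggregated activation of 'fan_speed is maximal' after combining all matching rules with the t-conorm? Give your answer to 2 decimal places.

R1: ¬cold=1−0.20=0.80, high=0.60; AND[max(0, a+b−1)] → w = 0.40
R2: cold=0.20, high=0.60; AND[max(0, a+b−1)] → w = 0.00
R3: hot=0.25, crowded=0.75, low=0.45; AND[max(0, a+b−1)] → w = 0.00
R4: high=0.60, ¬moderate=1−0.81=0.19; OR[min(1, a+b)] → w = 0.79
Rules with consequent 'maximal': {R2, R3, R4} → strengths 0.00, 0.00, 0.79
Aggregate via t-conorm [min(1, a+b)]: 0.79

0.79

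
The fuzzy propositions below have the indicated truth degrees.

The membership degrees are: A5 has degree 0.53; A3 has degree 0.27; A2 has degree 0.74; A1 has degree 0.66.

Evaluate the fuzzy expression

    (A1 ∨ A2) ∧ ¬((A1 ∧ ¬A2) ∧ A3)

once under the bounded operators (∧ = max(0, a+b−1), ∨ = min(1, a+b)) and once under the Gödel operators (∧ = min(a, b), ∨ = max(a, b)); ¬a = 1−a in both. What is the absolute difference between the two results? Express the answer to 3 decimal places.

0.260

Under bounded:
  A1 ∨ A2 = min(1, a+b) on (0.66, 0.74) = 1.00
  ¬A2 = 1 − 0.74 = 0.26
  A1 ∧ ¬A2 = max(0, a+b−1) on (0.66, 0.26) = 0.00
  (A1 ∧ ¬A2) ∧ A3 = max(0, a+b−1) on (0.00, 0.27) = 0.00
  ¬((A1 ∧ ¬A2) ∧ A3) = 1 − 0.00 = 1.00
  (A1 ∨ A2) ∧ ¬((A1 ∧ ¬A2) ∧ A3) = max(0, a+b−1) on (1.00, 1.00) = 1.00
  → value = 1.0000
Under Gödel:
  A1 ∨ A2 = max(a, b) on (0.66, 0.74) = 0.74
  ¬A2 = 1 − 0.74 = 0.26
  A1 ∧ ¬A2 = min(a, b) on (0.66, 0.26) = 0.26
  (A1 ∧ ¬A2) ∧ A3 = min(a, b) on (0.26, 0.27) = 0.26
  ¬((A1 ∧ ¬A2) ∧ A3) = 1 − 0.26 = 0.74
  (A1 ∨ A2) ∧ ¬((A1 ∧ ¬A2) ∧ A3) = min(a, b) on (0.74, 0.74) = 0.74
  → value = 0.7400
|1.0000 − 0.7400| = 0.260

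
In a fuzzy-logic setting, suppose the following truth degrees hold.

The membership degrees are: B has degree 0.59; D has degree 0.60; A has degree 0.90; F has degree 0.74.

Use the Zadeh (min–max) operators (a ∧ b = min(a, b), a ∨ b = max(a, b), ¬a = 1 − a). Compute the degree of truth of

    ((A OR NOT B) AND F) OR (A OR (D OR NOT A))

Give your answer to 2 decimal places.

NOT B = 1 − 0.59 = 0.41
A OR NOT B = max(a, b) on (0.90, 0.41) = 0.90
(A OR NOT B) AND F = min(a, b) on (0.90, 0.74) = 0.74
NOT A = 1 − 0.90 = 0.10
D OR NOT A = max(a, b) on (0.60, 0.10) = 0.60
A OR (D OR NOT A) = max(a, b) on (0.90, 0.60) = 0.90
((A OR NOT B) AND F) OR (A OR (D OR NOT A)) = max(a, b) on (0.74, 0.90) = 0.90

0.90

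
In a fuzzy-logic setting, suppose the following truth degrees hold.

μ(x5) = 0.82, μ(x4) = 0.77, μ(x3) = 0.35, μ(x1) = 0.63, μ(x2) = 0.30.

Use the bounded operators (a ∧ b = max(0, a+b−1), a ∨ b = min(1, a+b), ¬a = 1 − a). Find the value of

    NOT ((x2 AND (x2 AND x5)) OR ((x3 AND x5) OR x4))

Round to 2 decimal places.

0.06

x2 AND x5 = max(0, a+b−1) on (0.30, 0.82) = 0.12
x2 AND (x2 AND x5) = max(0, a+b−1) on (0.30, 0.12) = 0.00
x3 AND x5 = max(0, a+b−1) on (0.35, 0.82) = 0.17
(x3 AND x5) OR x4 = min(1, a+b) on (0.17, 0.77) = 0.94
(x2 AND (x2 AND x5)) OR ((x3 AND x5) OR x4) = min(1, a+b) on (0.00, 0.94) = 0.94
NOT ((x2 AND (x2 AND x5)) OR ((x3 AND x5) OR x4)) = 1 − 0.94 = 0.06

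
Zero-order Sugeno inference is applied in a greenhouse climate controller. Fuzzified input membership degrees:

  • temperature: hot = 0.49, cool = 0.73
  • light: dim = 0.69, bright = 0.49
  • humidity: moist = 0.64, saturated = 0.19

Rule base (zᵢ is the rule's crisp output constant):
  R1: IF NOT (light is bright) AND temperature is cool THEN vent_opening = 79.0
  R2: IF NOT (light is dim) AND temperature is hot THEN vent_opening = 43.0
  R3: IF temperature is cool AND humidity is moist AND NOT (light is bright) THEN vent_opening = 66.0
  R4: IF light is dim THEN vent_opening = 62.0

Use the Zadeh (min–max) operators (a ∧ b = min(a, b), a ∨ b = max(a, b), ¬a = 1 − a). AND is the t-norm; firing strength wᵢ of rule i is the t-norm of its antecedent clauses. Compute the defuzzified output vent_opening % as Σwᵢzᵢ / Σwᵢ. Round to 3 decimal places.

64.386

R1 (z=79.0): ¬bright=1−0.49=0.51, cool=0.73; AND[min(a, b)] → w = 0.51
R2 (z=43.0): ¬dim=1−0.69=0.31, hot=0.49; AND[min(a, b)] → w = 0.31
R3 (z=66.0): cool=0.73, moist=0.64, ¬bright=1−0.49=0.51; AND[min(a, b)] → w = 0.51
R4 (z=62.0): dim=0.69 → w = 0.69
Weighted average = (0.51·79.0 + 0.31·43.0 + 0.51·66.0 + 0.69·62.0) / (0.51 + 0.31 + 0.51 + 0.69)
  = 130.0600 / 2.0200 = 64.386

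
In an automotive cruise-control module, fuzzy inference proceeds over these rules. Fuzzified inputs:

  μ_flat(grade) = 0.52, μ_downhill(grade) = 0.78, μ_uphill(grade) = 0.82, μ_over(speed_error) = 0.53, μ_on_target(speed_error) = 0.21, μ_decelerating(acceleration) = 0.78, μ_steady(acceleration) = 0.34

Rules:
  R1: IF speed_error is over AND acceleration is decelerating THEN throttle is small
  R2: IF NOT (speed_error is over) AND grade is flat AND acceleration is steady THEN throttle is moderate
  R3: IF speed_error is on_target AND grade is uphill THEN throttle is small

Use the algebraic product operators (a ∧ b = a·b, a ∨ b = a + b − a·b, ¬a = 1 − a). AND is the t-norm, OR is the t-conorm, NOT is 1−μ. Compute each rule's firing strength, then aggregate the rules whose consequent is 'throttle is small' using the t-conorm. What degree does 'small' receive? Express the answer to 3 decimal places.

R1: over=0.53, decelerating=0.78; AND[a·b] → w = 0.4134
R2: ¬over=1−0.53=0.47, flat=0.52, steady=0.34; AND[a·b] → w = 0.0831
R3: on_target=0.21, uphill=0.82; AND[a·b] → w = 0.1722
Rules with consequent 'small': {R1, R3} → strengths 0.4134, 0.1722
Aggregate via t-conorm [a + b − a·b]: 0.5144

0.514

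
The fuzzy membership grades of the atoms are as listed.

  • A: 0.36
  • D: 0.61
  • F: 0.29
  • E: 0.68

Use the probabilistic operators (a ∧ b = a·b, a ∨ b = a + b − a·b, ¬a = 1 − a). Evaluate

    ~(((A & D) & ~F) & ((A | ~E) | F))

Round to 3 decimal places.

A & D = a·b on (0.3600, 0.6100) = 0.2196
~F = 1 − 0.2900 = 0.7100
(A & D) & ~F = a·b on (0.2196, 0.7100) = 0.1559
~E = 1 − 0.6800 = 0.3200
A | ~E = a + b − a·b on (0.3600, 0.3200) = 0.5648
(A | ~E) | F = a + b − a·b on (0.5648, 0.2900) = 0.6910
((A & D) & ~F) & ((A | ~E) | F) = a·b on (0.1559, 0.6910) = 0.1077
~(((A & D) & ~F) & ((A | ~E) | F)) = 1 − 0.1077 = 0.8923

0.892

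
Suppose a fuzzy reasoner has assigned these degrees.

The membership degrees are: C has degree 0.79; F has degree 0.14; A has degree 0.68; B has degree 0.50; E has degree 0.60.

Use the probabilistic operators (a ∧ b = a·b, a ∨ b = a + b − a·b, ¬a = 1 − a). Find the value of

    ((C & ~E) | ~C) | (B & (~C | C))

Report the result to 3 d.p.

0.685

~E = 1 − 0.6000 = 0.4000
C & ~E = a·b on (0.7900, 0.4000) = 0.3160
~C = 1 − 0.7900 = 0.2100
(C & ~E) | ~C = a + b − a·b on (0.3160, 0.2100) = 0.4596
~C = 1 − 0.7900 = 0.2100
~C | C = a + b − a·b on (0.2100, 0.7900) = 0.8341
B & (~C | C) = a·b on (0.5000, 0.8341) = 0.4171
((C & ~E) | ~C) | (B & (~C | C)) = a + b − a·b on (0.4596, 0.4171) = 0.6850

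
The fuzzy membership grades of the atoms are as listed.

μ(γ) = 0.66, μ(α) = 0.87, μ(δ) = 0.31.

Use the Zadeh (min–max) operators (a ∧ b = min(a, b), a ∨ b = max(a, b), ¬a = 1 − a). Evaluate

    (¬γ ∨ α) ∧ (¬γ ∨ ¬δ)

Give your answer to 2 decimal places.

¬γ = 1 − 0.66 = 0.34
¬γ ∨ α = max(a, b) on (0.34, 0.87) = 0.87
¬γ = 1 − 0.66 = 0.34
¬δ = 1 − 0.31 = 0.69
¬γ ∨ ¬δ = max(a, b) on (0.34, 0.69) = 0.69
(¬γ ∨ α) ∧ (¬γ ∨ ¬δ) = min(a, b) on (0.87, 0.69) = 0.69

0.69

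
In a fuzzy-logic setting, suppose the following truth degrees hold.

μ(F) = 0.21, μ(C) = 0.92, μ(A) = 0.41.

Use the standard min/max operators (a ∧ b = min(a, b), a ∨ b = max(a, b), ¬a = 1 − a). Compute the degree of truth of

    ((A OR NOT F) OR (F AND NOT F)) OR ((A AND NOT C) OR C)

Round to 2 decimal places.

0.92

NOT F = 1 − 0.21 = 0.79
A OR NOT F = max(a, b) on (0.41, 0.79) = 0.79
NOT F = 1 − 0.21 = 0.79
F AND NOT F = min(a, b) on (0.21, 0.79) = 0.21
(A OR NOT F) OR (F AND NOT F) = max(a, b) on (0.79, 0.21) = 0.79
NOT C = 1 − 0.92 = 0.08
A AND NOT C = min(a, b) on (0.41, 0.08) = 0.08
(A AND NOT C) OR C = max(a, b) on (0.08, 0.92) = 0.92
((A OR NOT F) OR (F AND NOT F)) OR ((A AND NOT C) OR C) = max(a, b) on (0.79, 0.92) = 0.92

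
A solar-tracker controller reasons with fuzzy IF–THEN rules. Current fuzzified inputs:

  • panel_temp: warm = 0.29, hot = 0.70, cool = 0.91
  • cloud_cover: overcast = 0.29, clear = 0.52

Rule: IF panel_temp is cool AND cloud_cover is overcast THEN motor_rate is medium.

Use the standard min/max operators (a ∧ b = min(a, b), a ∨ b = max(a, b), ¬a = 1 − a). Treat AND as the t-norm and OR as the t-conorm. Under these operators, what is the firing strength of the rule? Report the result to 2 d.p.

firing strength: cool=0.91, overcast=0.29; AND[min(a, b)] → w = 0.29

0.29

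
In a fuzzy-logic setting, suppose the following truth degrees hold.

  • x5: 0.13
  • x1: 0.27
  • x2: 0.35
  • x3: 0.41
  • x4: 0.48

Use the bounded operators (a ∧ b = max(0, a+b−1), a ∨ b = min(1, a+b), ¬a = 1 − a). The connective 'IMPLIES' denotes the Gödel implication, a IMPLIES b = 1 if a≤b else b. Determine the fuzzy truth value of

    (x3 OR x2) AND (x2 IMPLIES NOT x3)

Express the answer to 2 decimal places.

x3 OR x2 = min(1, a+b) on (0.41, 0.35) = 0.76
NOT x3 = 1 − 0.41 = 0.59
x2 IMPLIES NOT x3  [Gödel: 1 if a≤b else b] with a=0.35, b=0.59 → 1.00
(x3 OR x2) AND (x2 IMPLIES NOT x3) = max(0, a+b−1) on (0.76, 1.00) = 0.76

0.76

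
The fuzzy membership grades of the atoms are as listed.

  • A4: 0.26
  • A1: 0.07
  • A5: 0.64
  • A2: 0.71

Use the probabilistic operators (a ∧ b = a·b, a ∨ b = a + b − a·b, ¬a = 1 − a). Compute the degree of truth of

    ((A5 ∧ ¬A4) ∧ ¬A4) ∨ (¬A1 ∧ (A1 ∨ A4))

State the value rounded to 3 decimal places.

0.539

¬A4 = 1 − 0.2600 = 0.7400
A5 ∧ ¬A4 = a·b on (0.6400, 0.7400) = 0.4736
¬A4 = 1 − 0.2600 = 0.7400
(A5 ∧ ¬A4) ∧ ¬A4 = a·b on (0.4736, 0.7400) = 0.3505
¬A1 = 1 − 0.0700 = 0.9300
A1 ∨ A4 = a + b − a·b on (0.0700, 0.2600) = 0.3118
¬A1 ∧ (A1 ∨ A4) = a·b on (0.9300, 0.3118) = 0.2900
((A5 ∧ ¬A4) ∧ ¬A4) ∨ (¬A1 ∧ (A1 ∨ A4)) = a + b − a·b on (0.3505, 0.2900) = 0.5388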